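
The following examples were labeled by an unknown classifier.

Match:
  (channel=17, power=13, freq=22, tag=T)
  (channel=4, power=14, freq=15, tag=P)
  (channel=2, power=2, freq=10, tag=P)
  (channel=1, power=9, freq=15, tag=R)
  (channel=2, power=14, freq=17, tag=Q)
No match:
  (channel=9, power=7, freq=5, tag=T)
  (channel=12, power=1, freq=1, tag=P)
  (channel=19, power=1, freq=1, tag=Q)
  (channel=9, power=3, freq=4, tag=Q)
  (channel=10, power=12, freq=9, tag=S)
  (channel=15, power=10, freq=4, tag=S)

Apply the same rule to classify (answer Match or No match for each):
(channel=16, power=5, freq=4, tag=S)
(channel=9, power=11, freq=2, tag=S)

No match, No match

The pattern is that an item is 'Match' exactly when: freq ≥ 10.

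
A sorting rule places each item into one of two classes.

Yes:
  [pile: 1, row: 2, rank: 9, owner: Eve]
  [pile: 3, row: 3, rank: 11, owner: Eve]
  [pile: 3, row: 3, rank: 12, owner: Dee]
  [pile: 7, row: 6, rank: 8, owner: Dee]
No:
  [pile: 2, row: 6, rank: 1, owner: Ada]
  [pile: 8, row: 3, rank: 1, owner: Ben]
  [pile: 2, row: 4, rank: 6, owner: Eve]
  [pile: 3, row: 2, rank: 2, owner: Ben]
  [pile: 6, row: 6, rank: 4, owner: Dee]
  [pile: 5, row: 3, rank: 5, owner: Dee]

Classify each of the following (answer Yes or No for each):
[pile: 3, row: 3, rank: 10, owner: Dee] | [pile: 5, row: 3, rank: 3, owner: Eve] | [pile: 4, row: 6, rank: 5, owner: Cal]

The common property of the 'Yes' items is: rank ≥ 8. No 'No' item has it.
Yes: [pile: 3, row: 3, rank: 10, owner: Dee], since rank = 10.
No: [pile: 5, row: 3, rank: 3, owner: Eve], since rank = 3.
No: [pile: 4, row: 6, rank: 5, owner: Cal], since rank = 5.

Yes, No, No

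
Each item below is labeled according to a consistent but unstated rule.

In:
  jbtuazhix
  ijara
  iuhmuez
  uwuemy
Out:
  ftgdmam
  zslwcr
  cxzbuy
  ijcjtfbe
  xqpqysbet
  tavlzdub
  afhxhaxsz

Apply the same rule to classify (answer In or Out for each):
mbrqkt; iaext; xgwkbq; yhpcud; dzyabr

Out, In, Out, Out, Out

Every 'In' example satisfies: has ≥ 3 vowels. None of the 'Out' examples do.
mbrqkt → 0 vowels → Out. iaext → 3 vowels → In. xgwkbq → 0 vowels → Out. yhpcud → 1 vowel → Out. dzyabr → 1 vowel → Out.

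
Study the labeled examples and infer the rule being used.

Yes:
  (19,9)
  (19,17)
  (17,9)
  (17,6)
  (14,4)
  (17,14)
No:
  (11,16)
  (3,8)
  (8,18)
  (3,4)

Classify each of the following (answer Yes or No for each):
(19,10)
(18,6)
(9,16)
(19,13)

Yes, Yes, No, Yes

All 'Yes' examples share one property — first > second — and every 'No' example lacks it.
(19,10): 19 > 10 — checks out, so Yes.
(18,6): 18 > 6 — checks out, so Yes.
(9,16): 9 < 16 — doesn't match, so No.
(19,13): 19 > 13 — checks out, so Yes.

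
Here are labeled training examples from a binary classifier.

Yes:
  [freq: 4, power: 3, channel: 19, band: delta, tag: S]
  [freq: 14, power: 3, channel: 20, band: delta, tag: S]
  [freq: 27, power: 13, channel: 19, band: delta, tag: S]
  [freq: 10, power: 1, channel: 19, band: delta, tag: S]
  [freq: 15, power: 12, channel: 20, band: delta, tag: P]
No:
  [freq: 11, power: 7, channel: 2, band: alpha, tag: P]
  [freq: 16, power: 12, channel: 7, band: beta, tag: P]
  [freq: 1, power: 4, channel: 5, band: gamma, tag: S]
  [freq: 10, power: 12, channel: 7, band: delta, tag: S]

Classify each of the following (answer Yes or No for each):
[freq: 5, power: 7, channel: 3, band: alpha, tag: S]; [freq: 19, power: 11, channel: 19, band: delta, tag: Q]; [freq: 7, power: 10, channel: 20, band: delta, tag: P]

No, Yes, Yes

The distinguishing property — channel ≥ 19 — holds for all the 'Yes' cases and none of the 'No' cases.
[freq: 5, power: 7, channel: 3, band: alpha, tag: S]: channel = 3, fails this test → No.
[freq: 19, power: 11, channel: 19, band: delta, tag: Q]: channel = 19, meets the rule → Yes.
[freq: 7, power: 10, channel: 20, band: delta, tag: P]: channel = 20, meets the rule → Yes.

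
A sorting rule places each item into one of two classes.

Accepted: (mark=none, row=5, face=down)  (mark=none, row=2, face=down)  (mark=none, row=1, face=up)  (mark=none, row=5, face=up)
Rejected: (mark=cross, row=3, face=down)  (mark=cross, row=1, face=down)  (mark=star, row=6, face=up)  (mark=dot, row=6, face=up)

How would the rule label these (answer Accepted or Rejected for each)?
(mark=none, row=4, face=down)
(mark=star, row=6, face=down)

Accepted, Rejected

Comparing the two groups points to one rule — mark is none.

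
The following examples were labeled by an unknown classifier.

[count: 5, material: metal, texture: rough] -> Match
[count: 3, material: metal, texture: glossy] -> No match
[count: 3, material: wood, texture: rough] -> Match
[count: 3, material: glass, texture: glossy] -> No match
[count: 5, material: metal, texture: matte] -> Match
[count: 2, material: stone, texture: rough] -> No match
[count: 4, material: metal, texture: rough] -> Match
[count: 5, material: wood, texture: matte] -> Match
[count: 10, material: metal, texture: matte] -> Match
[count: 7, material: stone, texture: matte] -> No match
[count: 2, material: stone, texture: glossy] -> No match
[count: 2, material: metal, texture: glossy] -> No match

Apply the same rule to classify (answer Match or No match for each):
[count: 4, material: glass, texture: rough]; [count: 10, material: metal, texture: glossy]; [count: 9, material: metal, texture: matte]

The distinguishing property — material is not stone AND texture is not glossy — holds for all the 'Match' cases and none of the 'No match' cases.
Match: [count: 4, material: glass, texture: rough], since material is glass, texture is rough. No match: [count: 10, material: metal, texture: glossy], since material is metal, texture is glossy. Match: [count: 9, material: metal, texture: matte], since material is metal, texture is matte.

Match, No match, Match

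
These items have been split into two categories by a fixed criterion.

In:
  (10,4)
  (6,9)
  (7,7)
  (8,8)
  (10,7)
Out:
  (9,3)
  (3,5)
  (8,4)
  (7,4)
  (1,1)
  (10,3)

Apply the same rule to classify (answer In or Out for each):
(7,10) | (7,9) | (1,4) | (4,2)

In, In, Out, Out

'In' ⟺ sum ≥ 14.
In: (7,10), since 7+10 = 17.
In: (7,9), since 7+9 = 16.
Out: (1,4), since 1+4 = 5.
Out: (4,2), since 4+2 = 6.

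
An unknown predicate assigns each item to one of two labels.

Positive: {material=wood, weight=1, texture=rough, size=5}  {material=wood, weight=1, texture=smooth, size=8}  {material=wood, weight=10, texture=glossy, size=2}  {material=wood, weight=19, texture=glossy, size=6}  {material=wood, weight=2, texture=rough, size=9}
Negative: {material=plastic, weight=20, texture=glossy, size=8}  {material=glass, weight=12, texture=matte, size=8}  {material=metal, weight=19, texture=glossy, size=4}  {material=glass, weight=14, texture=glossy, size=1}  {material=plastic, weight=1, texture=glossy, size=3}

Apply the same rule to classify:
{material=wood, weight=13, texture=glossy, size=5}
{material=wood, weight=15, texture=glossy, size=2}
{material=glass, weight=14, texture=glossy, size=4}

The classifier is using: material is wood.

Positive, Positive, Negative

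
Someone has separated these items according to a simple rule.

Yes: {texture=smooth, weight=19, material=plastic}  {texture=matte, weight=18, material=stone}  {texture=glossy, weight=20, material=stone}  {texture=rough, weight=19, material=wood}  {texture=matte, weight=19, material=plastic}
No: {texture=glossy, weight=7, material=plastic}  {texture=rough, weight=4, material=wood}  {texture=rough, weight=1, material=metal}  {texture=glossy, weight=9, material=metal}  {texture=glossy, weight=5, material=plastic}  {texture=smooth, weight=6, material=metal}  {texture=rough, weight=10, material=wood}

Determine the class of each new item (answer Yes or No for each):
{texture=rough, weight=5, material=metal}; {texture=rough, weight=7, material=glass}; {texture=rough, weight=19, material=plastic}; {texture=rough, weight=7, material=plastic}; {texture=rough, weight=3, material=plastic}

No, No, Yes, No, No

One predicate separates the groups cleanly: weight ≥ 18.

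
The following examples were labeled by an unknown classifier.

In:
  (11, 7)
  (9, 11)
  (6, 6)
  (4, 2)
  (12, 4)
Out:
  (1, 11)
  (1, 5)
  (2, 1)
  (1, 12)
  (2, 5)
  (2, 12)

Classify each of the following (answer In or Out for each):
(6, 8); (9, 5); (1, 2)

In, In, Out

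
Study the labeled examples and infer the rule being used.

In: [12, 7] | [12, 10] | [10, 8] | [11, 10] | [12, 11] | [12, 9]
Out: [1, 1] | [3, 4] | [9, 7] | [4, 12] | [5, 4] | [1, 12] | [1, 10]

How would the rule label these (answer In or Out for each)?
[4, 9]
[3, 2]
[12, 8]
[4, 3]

A rule that fits every label: sum ≥ 18 — true of each 'In' example, false of each 'Out' one.
[4, 9] → 4+9 = 13 → Out. [3, 2] → 3+2 = 5 → Out. [12, 8] → 12+8 = 20 → In. [4, 3] → 4+3 = 7 → Out.

Out, Out, In, Out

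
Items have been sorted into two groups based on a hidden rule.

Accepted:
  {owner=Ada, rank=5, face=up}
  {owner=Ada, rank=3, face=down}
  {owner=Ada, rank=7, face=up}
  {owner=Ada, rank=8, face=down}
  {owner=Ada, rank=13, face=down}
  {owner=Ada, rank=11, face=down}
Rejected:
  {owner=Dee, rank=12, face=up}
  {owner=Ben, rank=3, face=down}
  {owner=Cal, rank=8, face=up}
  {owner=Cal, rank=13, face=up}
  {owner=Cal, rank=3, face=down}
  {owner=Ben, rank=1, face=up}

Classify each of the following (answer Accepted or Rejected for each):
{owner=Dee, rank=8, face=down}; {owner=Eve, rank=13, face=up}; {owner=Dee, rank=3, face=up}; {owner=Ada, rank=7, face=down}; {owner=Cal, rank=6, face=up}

Rejected, Rejected, Rejected, Accepted, Rejected

Every 'Accepted' example satisfies: owner is Ada. None of the 'Rejected' examples do.
Rejected: {owner=Dee, rank=8, face=down}, since owner is Dee.
Rejected: {owner=Eve, rank=13, face=up}, since owner is Eve.
Rejected: {owner=Dee, rank=3, face=up}, since owner is Dee.
Accepted: {owner=Ada, rank=7, face=down}, since owner is Ada.
Rejected: {owner=Cal, rank=6, face=up}, since owner is Cal.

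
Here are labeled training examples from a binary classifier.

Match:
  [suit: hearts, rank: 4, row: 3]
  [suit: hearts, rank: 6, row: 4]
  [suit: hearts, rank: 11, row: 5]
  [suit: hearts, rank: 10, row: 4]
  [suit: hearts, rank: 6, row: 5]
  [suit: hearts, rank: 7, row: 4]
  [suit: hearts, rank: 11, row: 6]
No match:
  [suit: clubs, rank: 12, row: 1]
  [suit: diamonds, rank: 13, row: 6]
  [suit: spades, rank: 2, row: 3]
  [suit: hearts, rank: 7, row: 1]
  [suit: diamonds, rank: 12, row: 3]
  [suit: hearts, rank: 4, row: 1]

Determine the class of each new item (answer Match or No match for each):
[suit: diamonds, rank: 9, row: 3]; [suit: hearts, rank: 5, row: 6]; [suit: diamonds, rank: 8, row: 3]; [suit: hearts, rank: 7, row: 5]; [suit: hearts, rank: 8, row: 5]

No match, Match, No match, Match, Match

Every 'Match' example satisfies: suit is hearts AND row ≥ 3. None of the 'No match' examples do.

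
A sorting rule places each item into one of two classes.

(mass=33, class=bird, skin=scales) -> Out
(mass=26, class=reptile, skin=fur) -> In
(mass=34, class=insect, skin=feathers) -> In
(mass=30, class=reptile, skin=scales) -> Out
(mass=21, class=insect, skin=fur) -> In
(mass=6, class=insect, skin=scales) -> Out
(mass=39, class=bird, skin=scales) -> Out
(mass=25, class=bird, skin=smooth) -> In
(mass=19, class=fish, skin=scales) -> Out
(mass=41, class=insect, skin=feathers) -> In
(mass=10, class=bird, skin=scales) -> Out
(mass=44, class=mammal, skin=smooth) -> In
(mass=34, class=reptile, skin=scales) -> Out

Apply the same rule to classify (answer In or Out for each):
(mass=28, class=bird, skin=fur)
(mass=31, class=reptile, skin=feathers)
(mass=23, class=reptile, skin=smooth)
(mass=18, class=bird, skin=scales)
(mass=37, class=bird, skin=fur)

In, In, In, Out, In

The classifier is using: skin is not scales.
In: (mass=28, class=bird, skin=fur), since skin is fur. In: (mass=31, class=reptile, skin=feathers), since skin is feathers. In: (mass=23, class=reptile, skin=smooth), since skin is smooth. Out: (mass=18, class=bird, skin=scales), since skin is scales. In: (mass=37, class=bird, skin=fur), since skin is fur.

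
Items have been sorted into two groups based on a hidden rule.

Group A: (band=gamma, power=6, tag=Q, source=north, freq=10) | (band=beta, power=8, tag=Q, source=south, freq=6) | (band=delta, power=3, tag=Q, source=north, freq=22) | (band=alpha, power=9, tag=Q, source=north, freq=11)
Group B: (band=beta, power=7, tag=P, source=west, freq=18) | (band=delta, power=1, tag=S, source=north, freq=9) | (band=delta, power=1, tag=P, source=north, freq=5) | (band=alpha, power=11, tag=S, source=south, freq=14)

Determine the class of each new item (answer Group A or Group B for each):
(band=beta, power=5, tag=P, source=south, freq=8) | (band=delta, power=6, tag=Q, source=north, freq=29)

Group B, Group A

Comparing the two groups points to one rule — tag is Q.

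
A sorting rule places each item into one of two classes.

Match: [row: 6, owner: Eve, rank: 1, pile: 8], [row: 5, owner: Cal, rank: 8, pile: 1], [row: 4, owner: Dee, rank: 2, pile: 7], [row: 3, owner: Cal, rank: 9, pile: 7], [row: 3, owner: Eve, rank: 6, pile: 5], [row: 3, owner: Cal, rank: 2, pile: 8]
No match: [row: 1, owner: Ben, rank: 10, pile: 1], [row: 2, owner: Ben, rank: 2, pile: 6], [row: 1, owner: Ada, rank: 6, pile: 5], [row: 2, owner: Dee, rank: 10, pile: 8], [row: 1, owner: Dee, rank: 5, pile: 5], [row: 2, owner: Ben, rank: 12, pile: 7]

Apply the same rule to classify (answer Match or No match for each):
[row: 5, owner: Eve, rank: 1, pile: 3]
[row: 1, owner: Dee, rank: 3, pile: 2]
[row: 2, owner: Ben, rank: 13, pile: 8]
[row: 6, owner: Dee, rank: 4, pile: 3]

The rule appears to be: row ≥ 3.

Match, No match, No match, Match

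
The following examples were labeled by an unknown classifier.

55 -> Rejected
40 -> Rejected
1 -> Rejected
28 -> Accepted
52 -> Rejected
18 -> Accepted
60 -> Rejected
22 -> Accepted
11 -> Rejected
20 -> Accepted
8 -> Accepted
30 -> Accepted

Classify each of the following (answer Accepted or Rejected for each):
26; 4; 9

The distinguishing property — even AND at most 30 — holds for all the 'Accepted' cases and none of the 'Rejected' cases.
26: Accepted (26 is even, 26 ≤ 30).
4: Accepted (4 is even, 4 ≤ 30).
9: Rejected (9 is odd, 9 ≤ 30).

Accepted, Accepted, Rejected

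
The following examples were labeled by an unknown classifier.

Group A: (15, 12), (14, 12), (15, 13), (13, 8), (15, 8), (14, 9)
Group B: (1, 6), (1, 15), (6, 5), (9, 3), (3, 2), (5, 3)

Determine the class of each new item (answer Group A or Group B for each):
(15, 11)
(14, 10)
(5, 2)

Group A, Group A, Group B

A rule that fits every label: sum ≥ 21 — true of each 'Group A' example, false of each 'Group B' one.
(15, 11): 15+11 = 26, passes → Group A.
(14, 10): 14+10 = 24, passes → Group A.
(5, 2): 5+2 = 7, does not pass → Group B.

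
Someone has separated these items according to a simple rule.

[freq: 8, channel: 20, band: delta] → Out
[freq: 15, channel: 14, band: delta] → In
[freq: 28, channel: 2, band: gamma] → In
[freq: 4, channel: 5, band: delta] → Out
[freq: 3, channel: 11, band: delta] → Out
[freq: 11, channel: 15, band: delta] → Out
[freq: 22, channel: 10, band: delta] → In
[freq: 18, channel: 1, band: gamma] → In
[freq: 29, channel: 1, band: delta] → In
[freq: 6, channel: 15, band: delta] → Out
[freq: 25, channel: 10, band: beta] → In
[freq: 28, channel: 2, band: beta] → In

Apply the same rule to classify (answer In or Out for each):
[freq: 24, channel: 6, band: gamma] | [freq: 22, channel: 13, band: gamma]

The pattern is that an item is 'In' exactly when: freq ≥ 15.
[freq: 24, channel: 6, band: gamma]: freq = 24 — fits, so In. [freq: 22, channel: 13, band: gamma]: freq = 22 — fits, so In.

In, In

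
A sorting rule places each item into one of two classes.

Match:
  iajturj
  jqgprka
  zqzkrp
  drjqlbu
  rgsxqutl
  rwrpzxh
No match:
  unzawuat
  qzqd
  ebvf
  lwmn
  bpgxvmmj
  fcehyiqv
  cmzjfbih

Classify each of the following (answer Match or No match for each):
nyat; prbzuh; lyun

The pattern is that an item is 'Match' exactly when: contains 'r'.
nyat: no 'r', lacks this property → No match.
prbzuh: has 'r', checks out → Match.
lyun: no 'r', lacks this property → No match.

No match, Match, No match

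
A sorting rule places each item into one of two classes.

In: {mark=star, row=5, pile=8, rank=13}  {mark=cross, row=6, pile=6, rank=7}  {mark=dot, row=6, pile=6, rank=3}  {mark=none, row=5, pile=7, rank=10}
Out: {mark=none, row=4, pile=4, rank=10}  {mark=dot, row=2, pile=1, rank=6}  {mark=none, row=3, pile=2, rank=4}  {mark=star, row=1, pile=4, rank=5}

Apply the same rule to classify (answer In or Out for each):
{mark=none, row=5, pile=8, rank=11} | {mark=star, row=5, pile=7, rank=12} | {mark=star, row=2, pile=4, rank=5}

In, In, Out

The rule appears to be: row ≥ 5.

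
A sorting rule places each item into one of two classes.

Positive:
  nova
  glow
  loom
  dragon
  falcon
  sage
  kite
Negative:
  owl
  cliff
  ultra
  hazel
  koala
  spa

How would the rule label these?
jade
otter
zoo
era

Positive, Negative, Negative, Negative

One predicate separates the groups cleanly: even length.
jade: length 4 — checks out, so Positive.
otter: length 5 — lacks this property, so Negative.
zoo: length 3 — lacks this property, so Negative.
era: length 3 — lacks this property, so Negative.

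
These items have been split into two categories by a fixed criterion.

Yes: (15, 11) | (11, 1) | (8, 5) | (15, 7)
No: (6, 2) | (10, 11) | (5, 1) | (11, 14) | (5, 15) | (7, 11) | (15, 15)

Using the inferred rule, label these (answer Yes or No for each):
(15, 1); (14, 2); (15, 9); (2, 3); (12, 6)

Yes, Yes, Yes, No, Yes

The classifier is using: first > second AND sum ≥ 12.
(15, 1): 15 > 1, 15+1 = 16 — fits, so Yes. (14, 2): 14 > 2, 14+2 = 16 — fits, so Yes. (15, 9): 15 > 9, 15+9 = 24 — fits, so Yes. (2, 3): 2 < 3, 2+3 = 5 — fails this test, so No. (12, 6): 12 > 6, 12+6 = 18 — fits, so Yes.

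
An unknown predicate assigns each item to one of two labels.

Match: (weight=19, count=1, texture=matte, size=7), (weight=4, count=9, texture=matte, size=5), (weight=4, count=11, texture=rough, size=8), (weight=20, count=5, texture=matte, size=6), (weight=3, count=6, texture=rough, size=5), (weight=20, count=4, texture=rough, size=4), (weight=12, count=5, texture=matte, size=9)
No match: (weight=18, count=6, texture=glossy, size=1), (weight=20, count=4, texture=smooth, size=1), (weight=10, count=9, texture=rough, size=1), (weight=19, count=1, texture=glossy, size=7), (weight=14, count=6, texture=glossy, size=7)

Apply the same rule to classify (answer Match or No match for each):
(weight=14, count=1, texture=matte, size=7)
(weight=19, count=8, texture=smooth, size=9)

Match, Match

The pattern is that an item is 'Match' exactly when: texture is not glossy AND size ≥ 4.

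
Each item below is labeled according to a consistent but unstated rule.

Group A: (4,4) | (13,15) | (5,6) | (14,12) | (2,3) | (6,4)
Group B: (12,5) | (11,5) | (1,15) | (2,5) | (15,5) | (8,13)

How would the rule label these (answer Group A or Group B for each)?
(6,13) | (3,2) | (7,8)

Group B, Group A, Group A

Rule: |first − second| ≤ 2. This holds for each 'Group A' example and fails for each 'Group B' one.
(6,13): |6−13| = 7, does not pass → Group B. (3,2): |3−2| = 1, matches → Group A. (7,8): |7−8| = 1, matches → Group A.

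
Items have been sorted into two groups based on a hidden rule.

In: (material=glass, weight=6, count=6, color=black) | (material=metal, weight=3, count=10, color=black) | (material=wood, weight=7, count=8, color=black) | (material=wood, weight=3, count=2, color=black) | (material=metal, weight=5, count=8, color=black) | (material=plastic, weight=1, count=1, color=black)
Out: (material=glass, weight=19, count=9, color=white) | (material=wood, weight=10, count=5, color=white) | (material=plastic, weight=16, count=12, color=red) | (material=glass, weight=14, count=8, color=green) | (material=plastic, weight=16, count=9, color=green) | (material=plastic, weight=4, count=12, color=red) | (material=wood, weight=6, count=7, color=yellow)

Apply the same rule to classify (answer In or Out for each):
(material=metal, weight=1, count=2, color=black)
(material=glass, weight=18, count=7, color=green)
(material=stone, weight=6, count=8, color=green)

In, Out, Out

Rule: color is black. This holds for each 'In' example and fails for each 'Out' one.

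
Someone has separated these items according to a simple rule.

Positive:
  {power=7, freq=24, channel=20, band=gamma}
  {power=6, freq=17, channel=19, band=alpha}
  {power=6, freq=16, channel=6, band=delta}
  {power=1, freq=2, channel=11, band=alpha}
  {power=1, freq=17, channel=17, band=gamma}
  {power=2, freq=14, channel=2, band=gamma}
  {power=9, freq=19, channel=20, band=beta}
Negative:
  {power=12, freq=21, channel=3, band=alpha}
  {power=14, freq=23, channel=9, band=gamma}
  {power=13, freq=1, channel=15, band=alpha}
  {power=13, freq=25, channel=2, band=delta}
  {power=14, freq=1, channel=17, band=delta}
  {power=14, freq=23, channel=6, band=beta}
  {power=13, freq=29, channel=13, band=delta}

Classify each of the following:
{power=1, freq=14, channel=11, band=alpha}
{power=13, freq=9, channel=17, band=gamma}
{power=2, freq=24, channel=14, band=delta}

The simplest hypothesis consistent with all the labels is: power ≤ 9.
{power=1, freq=14, channel=11, band=alpha} → power = 1 → Positive.
{power=13, freq=9, channel=17, band=gamma} → power = 13 → Negative.
{power=2, freq=24, channel=14, band=delta} → power = 2 → Positive.

Positive, Negative, Positive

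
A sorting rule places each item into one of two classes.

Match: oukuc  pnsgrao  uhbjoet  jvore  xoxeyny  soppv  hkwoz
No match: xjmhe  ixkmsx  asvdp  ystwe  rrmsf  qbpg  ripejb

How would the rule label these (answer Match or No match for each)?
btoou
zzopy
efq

The common property of the 'Match' items is: contains 'o'. No 'No match' item has it.

Match, Match, No match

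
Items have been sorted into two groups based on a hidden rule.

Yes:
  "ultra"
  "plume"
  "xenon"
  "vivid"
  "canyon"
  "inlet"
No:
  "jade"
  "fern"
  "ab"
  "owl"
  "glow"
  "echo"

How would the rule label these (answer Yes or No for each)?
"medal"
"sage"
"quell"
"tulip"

The distinguishing property — length ≥ 5 — holds for all the 'Yes' cases and none of the 'No' cases.
"medal": length 5 — fits, so Yes.
"sage": length 4 — fails the rule, so No.
"quell": length 5 — fits, so Yes.
"tulip": length 5 — fits, so Yes.

Yes, No, Yes, Yes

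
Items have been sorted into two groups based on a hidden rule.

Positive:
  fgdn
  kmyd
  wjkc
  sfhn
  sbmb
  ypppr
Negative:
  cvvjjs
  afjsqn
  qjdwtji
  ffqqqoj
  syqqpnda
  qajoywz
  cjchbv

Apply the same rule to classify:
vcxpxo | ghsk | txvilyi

Negative, Positive, Negative

A rule that fits every label: length ≤ 5 — true of each 'Positive' example, false of each 'Negative' one.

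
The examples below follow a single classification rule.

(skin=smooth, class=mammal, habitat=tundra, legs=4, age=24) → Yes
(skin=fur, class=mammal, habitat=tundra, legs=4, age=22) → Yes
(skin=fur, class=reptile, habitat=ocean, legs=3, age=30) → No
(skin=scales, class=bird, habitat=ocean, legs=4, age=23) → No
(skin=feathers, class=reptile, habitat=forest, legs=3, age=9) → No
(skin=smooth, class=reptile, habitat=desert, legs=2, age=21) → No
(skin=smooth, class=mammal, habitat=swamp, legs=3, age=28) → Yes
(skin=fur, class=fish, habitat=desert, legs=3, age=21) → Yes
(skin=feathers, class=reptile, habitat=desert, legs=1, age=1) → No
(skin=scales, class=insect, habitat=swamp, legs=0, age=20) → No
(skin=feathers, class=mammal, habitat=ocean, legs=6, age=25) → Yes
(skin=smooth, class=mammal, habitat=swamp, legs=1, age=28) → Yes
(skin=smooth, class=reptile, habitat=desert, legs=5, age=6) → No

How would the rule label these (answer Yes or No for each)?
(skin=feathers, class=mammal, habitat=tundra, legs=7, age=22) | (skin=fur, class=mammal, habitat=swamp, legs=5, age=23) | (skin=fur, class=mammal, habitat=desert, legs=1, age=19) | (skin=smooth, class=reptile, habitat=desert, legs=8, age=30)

Yes, Yes, Yes, No

One predicate separates the groups cleanly: class is mammal OR class is fish.
(skin=feathers, class=mammal, habitat=tundra, legs=7, age=22): class is mammal, passes → Yes.
(skin=fur, class=mammal, habitat=swamp, legs=5, age=23): class is mammal, passes → Yes.
(skin=fur, class=mammal, habitat=desert, legs=1, age=19): class is mammal, passes → Yes.
(skin=smooth, class=reptile, habitat=desert, legs=8, age=30): class is reptile, does not satisfy this → No.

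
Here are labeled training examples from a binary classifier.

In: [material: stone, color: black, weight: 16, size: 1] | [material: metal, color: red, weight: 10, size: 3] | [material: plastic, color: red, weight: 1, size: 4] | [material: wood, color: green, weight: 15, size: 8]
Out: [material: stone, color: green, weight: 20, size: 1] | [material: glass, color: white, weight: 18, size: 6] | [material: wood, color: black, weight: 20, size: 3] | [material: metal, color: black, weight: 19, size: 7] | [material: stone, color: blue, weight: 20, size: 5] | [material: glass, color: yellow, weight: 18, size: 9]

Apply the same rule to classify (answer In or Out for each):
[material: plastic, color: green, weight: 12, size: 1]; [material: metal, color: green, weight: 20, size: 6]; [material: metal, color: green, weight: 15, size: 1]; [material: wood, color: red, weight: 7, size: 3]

In, Out, In, In

The simplest hypothesis consistent with all the labels is: weight ≤ 16.
In: [material: plastic, color: green, weight: 12, size: 1], since weight = 12. Out: [material: metal, color: green, weight: 20, size: 6], since weight = 20. In: [material: metal, color: green, weight: 15, size: 1], since weight = 15. In: [material: wood, color: red, weight: 7, size: 3], since weight = 7.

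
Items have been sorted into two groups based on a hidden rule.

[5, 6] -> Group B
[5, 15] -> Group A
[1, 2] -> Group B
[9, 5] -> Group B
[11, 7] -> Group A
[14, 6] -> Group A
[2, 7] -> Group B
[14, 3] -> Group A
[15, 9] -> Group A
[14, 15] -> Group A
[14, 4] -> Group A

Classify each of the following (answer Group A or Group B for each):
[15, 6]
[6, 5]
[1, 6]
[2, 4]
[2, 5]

All 'Group A' examples share one property — sum ≥ 17 — and every 'Group B' example lacks it.
[15, 6]: Group A (15+6 = 21). [6, 5]: Group B (6+5 = 11). [1, 6]: Group B (1+6 = 7). [2, 4]: Group B (2+4 = 6). [2, 5]: Group B (2+5 = 7).

Group A, Group B, Group B, Group B, Group B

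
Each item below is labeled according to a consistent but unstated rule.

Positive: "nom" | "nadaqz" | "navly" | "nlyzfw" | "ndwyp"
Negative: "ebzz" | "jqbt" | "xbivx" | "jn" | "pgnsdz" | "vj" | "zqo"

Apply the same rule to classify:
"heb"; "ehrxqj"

The classifier is using: starts with 'n'.
"heb": starts with 'h' — does not satisfy this, so Negative.
"ehrxqj": starts with 'e' — does not satisfy this, so Negative.

Negative, Negative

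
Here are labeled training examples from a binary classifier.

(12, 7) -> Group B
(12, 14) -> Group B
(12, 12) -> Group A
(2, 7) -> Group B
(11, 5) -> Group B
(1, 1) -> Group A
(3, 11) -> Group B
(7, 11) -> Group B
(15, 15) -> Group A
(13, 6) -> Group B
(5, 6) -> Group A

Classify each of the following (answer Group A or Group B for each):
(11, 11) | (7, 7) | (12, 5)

Group A, Group A, Group B

All 'Group A' examples share one property — |first − second| ≤ 1 — and every 'Group B' example lacks it.
(11, 11): |11−11| = 0, satisfies this → Group A.
(7, 7): |7−7| = 0, satisfies this → Group A.
(12, 5): |12−5| = 7, does not satisfy this → Group B.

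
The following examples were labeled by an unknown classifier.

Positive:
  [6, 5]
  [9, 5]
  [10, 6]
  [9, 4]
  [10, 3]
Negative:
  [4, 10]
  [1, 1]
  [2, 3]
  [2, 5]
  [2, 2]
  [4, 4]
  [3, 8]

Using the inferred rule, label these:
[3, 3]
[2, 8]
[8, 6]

The simplest hypothesis consistent with all the labels is: first > second.

Negative, Negative, Positive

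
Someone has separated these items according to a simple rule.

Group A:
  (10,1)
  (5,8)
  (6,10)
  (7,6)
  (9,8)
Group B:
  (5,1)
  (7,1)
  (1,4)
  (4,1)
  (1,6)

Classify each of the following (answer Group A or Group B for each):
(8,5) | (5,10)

Group A, Group A

The pattern is that an item is 'Group A' exactly when: sum ≥ 11.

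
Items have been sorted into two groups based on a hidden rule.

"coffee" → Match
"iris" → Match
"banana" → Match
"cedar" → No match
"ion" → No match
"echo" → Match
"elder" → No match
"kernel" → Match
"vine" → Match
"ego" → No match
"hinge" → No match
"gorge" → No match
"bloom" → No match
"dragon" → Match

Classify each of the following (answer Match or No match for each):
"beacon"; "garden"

Match, Match

The simplest hypothesis consistent with all the labels is: even length.
"beacon" → length 6 → Match.
"garden" → length 6 → Match.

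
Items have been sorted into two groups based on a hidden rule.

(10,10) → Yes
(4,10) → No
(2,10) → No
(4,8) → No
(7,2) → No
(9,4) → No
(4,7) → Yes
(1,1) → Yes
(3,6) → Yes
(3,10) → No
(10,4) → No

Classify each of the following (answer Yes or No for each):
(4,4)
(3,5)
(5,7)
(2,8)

The distinguishing property — |first − second| ≤ 3 — holds for all the 'Yes' cases and none of the 'No' cases.
Yes: (4,4), since |4−4| = 0. Yes: (3,5), since |3−5| = 2. Yes: (5,7), since |5−7| = 2. No: (2,8), since |2−8| = 6.

Yes, Yes, Yes, No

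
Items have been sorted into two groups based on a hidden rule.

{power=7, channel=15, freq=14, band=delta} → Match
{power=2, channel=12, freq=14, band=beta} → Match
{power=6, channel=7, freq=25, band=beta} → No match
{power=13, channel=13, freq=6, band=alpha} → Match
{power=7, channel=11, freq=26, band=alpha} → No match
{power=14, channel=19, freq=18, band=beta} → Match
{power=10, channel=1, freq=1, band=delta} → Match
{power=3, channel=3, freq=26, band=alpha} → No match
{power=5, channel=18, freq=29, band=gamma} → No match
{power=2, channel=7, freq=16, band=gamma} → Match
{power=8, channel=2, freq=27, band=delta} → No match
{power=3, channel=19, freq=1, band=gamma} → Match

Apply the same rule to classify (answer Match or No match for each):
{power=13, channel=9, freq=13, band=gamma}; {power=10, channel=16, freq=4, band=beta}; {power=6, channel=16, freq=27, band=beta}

Match, Match, No match

The rule appears to be: freq ≤ 18.
{power=13, channel=9, freq=13, band=gamma}: freq = 13 — has this property, so Match.
{power=10, channel=16, freq=4, band=beta}: freq = 4 — has this property, so Match.
{power=6, channel=16, freq=27, band=beta}: freq = 27 — doesn't qualify, so No match.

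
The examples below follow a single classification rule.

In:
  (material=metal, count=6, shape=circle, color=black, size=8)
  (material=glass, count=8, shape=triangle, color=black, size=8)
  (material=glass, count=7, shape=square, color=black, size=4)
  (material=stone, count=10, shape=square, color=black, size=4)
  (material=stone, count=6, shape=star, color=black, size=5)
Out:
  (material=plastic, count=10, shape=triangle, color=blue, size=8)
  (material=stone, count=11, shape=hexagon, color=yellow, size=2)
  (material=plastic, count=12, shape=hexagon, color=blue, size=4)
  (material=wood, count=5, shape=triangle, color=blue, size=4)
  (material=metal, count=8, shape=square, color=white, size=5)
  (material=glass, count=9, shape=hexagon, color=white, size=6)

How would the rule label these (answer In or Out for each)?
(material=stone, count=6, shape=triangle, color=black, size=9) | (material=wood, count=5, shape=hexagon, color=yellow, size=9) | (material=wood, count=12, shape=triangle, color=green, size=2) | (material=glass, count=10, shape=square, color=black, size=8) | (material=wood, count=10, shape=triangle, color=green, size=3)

In, Out, Out, In, Out

The common property of the 'In' items is: color is black. No 'Out' item has it.
(material=stone, count=6, shape=triangle, color=black, size=9): In (color is black). (material=wood, count=5, shape=hexagon, color=yellow, size=9): Out (color is yellow). (material=wood, count=12, shape=triangle, color=green, size=2): Out (color is green). (material=glass, count=10, shape=square, color=black, size=8): In (color is black). (material=wood, count=10, shape=triangle, color=green, size=3): Out (color is green).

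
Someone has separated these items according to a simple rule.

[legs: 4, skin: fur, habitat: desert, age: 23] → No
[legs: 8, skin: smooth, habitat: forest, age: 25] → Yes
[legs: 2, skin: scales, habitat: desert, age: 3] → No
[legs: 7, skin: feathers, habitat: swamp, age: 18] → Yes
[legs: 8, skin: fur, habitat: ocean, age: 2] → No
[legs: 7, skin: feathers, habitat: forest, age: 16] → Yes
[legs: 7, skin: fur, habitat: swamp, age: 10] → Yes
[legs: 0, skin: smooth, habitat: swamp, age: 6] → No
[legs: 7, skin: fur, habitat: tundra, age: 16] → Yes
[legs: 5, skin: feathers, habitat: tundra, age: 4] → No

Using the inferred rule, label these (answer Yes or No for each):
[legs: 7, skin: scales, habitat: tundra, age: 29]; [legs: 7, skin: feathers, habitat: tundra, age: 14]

The rule appears to be: age ≥ 3 AND legs ≥ 7.

Yes, Yes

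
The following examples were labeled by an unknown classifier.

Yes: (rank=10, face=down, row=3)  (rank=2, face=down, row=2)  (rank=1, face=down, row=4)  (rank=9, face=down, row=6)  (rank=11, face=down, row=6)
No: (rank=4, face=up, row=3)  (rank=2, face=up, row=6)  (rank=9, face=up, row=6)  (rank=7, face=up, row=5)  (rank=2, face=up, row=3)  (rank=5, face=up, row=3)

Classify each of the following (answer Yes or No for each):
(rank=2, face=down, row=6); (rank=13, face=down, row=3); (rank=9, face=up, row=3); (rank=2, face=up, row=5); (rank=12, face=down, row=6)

Rule: face is down. This holds for each 'Yes' example and fails for each 'No' one.

Yes, Yes, No, No, Yes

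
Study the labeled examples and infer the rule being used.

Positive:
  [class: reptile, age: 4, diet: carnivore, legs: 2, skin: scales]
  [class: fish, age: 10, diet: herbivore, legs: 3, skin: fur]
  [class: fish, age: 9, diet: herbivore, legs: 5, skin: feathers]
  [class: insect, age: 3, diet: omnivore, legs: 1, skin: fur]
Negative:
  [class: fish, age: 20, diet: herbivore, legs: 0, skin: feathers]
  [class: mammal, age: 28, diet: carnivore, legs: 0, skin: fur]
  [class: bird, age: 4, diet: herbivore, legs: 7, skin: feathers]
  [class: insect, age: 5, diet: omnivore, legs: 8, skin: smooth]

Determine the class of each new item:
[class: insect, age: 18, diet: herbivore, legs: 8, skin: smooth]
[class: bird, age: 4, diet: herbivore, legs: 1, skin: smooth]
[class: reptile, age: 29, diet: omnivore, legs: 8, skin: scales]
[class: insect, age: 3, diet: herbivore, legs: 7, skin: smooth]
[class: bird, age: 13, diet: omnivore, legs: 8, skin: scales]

Negative, Positive, Negative, Negative, Negative

The simplest hypothesis consistent with all the labels is: age ≤ 10 AND legs ≤ 5.
[class: insect, age: 18, diet: herbivore, legs: 8, skin: smooth]: age = 18, legs = 8 — doesn't qualify, so Negative.
[class: bird, age: 4, diet: herbivore, legs: 1, skin: smooth]: age = 4, legs = 1 — meets the rule, so Positive.
[class: reptile, age: 29, diet: omnivore, legs: 8, skin: scales]: age = 29, legs = 8 — doesn't qualify, so Negative.
[class: insect, age: 3, diet: herbivore, legs: 7, skin: smooth]: age = 3, legs = 7 — doesn't qualify, so Negative.
[class: bird, age: 13, diet: omnivore, legs: 8, skin: scales]: age = 13, legs = 8 — doesn't qualify, so Negative.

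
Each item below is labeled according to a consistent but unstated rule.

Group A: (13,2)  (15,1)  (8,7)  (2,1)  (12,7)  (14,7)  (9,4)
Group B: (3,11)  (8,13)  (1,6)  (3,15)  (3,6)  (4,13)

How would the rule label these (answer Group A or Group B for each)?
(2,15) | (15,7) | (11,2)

Group B, Group A, Group A

'Group A' ⟺ first > second.
(2,15) — 2 < 15, hence Group B.
(15,7) — 15 > 7, hence Group A.
(11,2) — 11 > 2, hence Group A.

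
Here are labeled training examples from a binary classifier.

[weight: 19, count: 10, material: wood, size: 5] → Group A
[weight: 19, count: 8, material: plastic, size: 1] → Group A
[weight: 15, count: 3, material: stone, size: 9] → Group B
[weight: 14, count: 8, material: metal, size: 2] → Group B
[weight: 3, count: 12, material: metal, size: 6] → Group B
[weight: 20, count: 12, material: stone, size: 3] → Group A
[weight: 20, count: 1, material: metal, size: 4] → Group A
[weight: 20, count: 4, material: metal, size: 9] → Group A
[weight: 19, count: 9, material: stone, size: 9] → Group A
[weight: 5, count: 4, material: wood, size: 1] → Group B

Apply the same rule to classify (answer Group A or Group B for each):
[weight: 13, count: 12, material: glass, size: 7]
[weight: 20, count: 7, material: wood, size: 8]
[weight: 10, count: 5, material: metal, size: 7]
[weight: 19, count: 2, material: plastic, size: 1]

Group B, Group A, Group B, Group A

Every 'Group A' example satisfies: weight ≥ 19. None of the 'Group B' examples do.
Group B: [weight: 13, count: 12, material: glass, size: 7], since weight = 13.
Group A: [weight: 20, count: 7, material: wood, size: 8], since weight = 20.
Group B: [weight: 10, count: 5, material: metal, size: 7], since weight = 10.
Group A: [weight: 19, count: 2, material: plastic, size: 1], since weight = 19.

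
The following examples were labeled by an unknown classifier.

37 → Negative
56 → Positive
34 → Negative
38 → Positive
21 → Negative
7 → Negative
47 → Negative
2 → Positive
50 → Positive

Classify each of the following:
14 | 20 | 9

Positive, Positive, Negative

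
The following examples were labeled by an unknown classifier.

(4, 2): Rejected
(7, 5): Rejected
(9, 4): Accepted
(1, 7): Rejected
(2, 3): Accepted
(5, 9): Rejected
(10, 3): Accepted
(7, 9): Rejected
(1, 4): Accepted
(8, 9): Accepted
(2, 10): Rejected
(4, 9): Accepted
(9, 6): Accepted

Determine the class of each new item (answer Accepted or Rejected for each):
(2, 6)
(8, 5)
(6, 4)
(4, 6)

A rule that fits every label: sum is odd — true of each 'Accepted' example, false of each 'Rejected' one.
(2, 6): 2+6 = 8, fails this test → Rejected. (8, 5): 8+5 = 13, satisfies this → Accepted. (6, 4): 6+4 = 10, fails this test → Rejected. (4, 6): 4+6 = 10, fails this test → Rejected.

Rejected, Accepted, Rejected, Rejected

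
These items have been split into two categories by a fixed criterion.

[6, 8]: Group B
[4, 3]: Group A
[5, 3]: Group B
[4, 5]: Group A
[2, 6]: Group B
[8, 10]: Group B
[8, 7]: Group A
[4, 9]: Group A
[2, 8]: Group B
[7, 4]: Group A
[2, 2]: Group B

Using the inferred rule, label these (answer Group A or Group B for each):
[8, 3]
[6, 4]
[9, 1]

Group A, Group B, Group B

Every 'Group A' example satisfies: sum is odd. None of the 'Group B' examples do.
[8, 3] — 8+3 = 11, hence Group A.
[6, 4] — 6+4 = 10, hence Group B.
[9, 1] — 9+1 = 10, hence Group B.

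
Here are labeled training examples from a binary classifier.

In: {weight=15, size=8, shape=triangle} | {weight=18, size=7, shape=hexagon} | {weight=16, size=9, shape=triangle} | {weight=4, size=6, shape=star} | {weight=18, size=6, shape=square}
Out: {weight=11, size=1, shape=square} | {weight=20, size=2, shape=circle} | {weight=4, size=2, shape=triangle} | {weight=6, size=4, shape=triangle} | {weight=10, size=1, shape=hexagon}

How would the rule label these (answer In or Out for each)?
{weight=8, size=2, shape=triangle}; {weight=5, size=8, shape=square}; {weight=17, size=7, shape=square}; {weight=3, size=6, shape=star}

All 'In' examples share one property — size ≥ 6 — and every 'Out' example lacks it.

Out, In, In, In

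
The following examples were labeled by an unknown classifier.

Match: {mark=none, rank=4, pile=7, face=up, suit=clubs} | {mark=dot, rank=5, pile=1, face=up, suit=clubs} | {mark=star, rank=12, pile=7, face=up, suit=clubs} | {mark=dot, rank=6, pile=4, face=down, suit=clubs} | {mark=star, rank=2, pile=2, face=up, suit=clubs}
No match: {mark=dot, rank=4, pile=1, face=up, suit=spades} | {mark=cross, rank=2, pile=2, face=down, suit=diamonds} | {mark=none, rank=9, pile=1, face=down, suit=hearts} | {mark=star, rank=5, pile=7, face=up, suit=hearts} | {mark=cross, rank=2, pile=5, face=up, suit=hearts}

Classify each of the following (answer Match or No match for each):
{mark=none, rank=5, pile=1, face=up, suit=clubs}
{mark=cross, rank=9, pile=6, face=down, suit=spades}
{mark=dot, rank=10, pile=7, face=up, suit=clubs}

The pattern is that an item is 'Match' exactly when: suit is clubs.
{mark=none, rank=5, pile=1, face=up, suit=clubs}: Match (suit is clubs).
{mark=cross, rank=9, pile=6, face=down, suit=spades}: No match (suit is spades).
{mark=dot, rank=10, pile=7, face=up, suit=clubs}: Match (suit is clubs).

Match, No match, Match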